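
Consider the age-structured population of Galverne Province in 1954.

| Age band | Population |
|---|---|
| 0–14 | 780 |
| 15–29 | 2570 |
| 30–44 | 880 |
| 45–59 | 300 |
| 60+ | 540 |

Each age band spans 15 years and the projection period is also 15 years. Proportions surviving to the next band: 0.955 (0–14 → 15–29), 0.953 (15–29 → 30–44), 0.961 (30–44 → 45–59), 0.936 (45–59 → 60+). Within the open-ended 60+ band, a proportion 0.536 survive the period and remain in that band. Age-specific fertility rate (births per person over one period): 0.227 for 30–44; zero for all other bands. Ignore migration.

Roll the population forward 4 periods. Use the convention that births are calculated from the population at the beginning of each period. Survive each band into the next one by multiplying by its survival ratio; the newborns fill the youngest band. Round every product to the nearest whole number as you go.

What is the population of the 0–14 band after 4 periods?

Numbering the groups 1..5 from youngest to oldest:
— Period 1 —
Births: 880 × 0.227 = 200
Group 2: 780 × 0.955 = 745
Group 3: 2570 × 0.953 = 2449
Group 4: 880 × 0.961 = 846
Group 5: 300 × 0.936 + 540 × 0.536 = 281 + 289 = 570
→ [200, 745, 2449, 846, 570]
— Period 2 —
Births: 2449 × 0.227 = 556
Group 2: 200 × 0.955 = 191
Group 3: 745 × 0.953 = 710
Group 4: 2449 × 0.961 = 2353
Group 5: 846 × 0.936 + 570 × 0.536 = 792 + 306 = 1098
→ [556, 191, 710, 2353, 1098]
— Period 3 —
Births: 710 × 0.227 = 161
Group 2: 556 × 0.955 = 531
Group 3: 191 × 0.953 = 182
Group 4: 710 × 0.961 = 682
Group 5: 2353 × 0.936 + 1098 × 0.536 = 2202 + 589 = 2791
→ [161, 531, 182, 682, 2791]
— Period 4 —
Births: 182 × 0.227 = 41
Group 2: 161 × 0.955 = 154
Group 3: 531 × 0.953 = 506
Group 4: 182 × 0.961 = 175
Group 5: 682 × 0.936 + 2791 × 0.536 = 638 + 1496 = 2134
→ [41, 154, 506, 175, 2134]

41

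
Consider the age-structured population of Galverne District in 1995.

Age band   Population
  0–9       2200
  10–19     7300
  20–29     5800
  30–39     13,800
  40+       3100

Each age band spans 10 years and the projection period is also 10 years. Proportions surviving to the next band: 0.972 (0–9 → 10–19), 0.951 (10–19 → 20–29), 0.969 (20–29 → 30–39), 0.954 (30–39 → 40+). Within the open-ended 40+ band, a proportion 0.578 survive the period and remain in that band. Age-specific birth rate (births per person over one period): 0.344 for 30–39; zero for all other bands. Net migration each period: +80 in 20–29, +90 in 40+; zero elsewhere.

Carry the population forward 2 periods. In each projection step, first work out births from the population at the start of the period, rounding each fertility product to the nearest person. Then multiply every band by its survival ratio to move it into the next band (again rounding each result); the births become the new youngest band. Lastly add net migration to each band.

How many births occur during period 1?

After projecting period 1:
Births: 13800 × 0.344 = 4747
10–19: 2200 × 0.972 = 2138
20–29: 7300 × 0.951 = 6942
30–39: 5800 × 0.969 = 5620
40+: 13800 × 0.954 + 3100 × 0.578 = 13165 + 1792 = 14957
Net migration: 20–29 + 80 → 7022; 40+ + 90 → 15047
Giving 4747 / 2138 / 7022 / 5620 / 15047.

4747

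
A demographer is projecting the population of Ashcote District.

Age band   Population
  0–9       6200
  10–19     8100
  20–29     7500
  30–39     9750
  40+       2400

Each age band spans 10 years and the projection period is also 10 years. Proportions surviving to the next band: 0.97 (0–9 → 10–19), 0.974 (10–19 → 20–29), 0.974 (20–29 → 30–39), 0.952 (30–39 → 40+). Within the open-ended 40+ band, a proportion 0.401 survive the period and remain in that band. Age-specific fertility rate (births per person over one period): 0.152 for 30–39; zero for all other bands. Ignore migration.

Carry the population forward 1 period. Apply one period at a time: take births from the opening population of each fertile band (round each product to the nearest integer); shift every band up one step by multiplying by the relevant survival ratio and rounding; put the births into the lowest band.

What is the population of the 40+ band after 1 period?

10244

Let band 1 be 0–9 through band 5 = 40+.
After projecting period 1:
Births: 9750 * 0.152 = 1482
Band 2: 6200 * 0.97 = 6014
Band 3: 8100 * 0.974 = 7889
Band 4: 7500 * 0.974 = 7305
Band 5: 9750 * 0.952 + 2400 * 0.401 = 9282 + 962 = 10244
Population now: 0–9=1482, 10–19=6014, 20–29=7889, 30–39=7305, 40+=10244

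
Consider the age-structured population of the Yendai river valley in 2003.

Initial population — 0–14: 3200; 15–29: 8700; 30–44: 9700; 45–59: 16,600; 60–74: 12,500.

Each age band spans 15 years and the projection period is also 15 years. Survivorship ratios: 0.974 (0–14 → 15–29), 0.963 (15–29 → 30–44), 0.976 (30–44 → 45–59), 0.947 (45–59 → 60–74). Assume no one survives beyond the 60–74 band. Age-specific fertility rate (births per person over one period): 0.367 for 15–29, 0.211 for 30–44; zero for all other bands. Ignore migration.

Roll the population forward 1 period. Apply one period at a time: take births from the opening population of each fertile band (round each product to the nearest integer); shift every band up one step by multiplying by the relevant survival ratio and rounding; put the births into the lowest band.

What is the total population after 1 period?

41922

[period 1]
Births: 8700 × 0.367 = 3193 ; 9700 × 0.211 = 2047 → total 5240
15–29: 3200 × 0.974 = 3117
30–44: 8700 × 0.963 = 8378
45–59: 9700 × 0.976 = 9467
60–74: 16600 × 0.947 = 15720
End of period: [5240, 3117, 8378, 9467, 15720]
Total after period 1: 5240 + 3117 + 8378 + 9467 + 15720 = 41922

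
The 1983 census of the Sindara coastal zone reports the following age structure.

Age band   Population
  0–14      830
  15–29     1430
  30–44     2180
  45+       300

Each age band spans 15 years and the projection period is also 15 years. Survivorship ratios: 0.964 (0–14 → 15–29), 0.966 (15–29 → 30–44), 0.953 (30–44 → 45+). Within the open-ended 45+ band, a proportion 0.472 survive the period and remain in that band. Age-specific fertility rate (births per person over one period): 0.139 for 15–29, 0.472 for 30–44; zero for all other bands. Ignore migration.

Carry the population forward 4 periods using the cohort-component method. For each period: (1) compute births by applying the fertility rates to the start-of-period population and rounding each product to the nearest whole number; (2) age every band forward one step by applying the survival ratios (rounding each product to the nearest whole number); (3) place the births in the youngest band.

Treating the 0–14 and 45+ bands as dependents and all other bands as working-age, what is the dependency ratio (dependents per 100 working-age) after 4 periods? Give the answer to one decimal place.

213.3

— Period 1 —
Births: 1430 * 0.139 = 199 ; 2180 * 0.472 = 1029 — total 1228
15–29: 830 * 0.964 = 800
30–44: 1430 * 0.966 = 1381
45+: 2180 * 0.953 + 300 * 0.472 = 2078 + 142 = 2220
Population now: 0–14=1228, 15–29=800, 30–44=1381, 45+=2220
— Period 2 —
Births: 800 * 0.139 = 111 ; 1381 * 0.472 = 652 — total 763
15–29: 1228 * 0.964 = 1184
30–44: 800 * 0.966 = 773
45+: 1381 * 0.953 + 2220 * 0.472 = 1316 + 1048 = 2364
Population now: 0–14=763, 15–29=1184, 30–44=773, 45+=2364
— Period 3 —
Births: 1184 * 0.139 = 165 ; 773 * 0.472 = 365 — total 530
15–29: 763 * 0.964 = 736
30–44: 1184 * 0.966 = 1144
45+: 773 * 0.953 + 2364 * 0.472 = 737 + 1116 = 1853
Population now: 0–14=530, 15–29=736, 30–44=1144, 45+=1853
— Period 4 —
Births: 736 * 0.139 = 102 ; 1144 * 0.472 = 540 — total 642
15–29: 530 * 0.964 = 511
30–44: 736 * 0.966 = 711
45+: 1144 * 0.953 + 1853 * 0.472 = 1090 + 875 = 1965
Population now: 0–14=642, 15–29=511, 30–44=711, 45+=1965
Dependents (band 0–14 + band 45+) = 642 + 1965 = 2607; working-age = 1222; ratio = 2607/1222 × 100 = 213.3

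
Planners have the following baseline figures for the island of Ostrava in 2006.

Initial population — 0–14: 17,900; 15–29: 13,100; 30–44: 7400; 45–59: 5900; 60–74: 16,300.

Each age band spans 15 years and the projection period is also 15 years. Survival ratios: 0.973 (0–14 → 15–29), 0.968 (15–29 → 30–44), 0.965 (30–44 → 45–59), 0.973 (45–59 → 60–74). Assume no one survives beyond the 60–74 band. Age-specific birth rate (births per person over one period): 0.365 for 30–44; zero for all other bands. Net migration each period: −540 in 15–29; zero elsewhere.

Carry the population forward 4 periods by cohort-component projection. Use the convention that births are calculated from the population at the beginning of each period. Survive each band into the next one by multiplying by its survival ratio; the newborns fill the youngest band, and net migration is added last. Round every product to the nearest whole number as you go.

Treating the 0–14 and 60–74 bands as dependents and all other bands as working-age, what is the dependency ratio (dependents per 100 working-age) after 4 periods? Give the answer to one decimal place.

145.5

— Period 1 —
Births: 7400 × 0.365 = 2701
15–29: 17900 × 0.973 = 17417
30–44: 13100 × 0.968 = 12681
45–59: 7400 × 0.965 = 7141
60–74: 5900 × 0.973 = 5741
Net migration: 15–29 − 540 → 16877
Population now: 0–14=2701, 15–29=16877, 30–44=12681, 45–59=7141, 60–74=5741
— Period 2 —
Births: 12681 × 0.365 = 4629
15–29: 2701 × 0.973 = 2628
30–44: 16877 × 0.968 = 16337
45–59: 12681 × 0.965 = 12237
60–74: 7141 × 0.973 = 6948
Net migration: 15–29 − 540 → 2088
Population now: 0–14=4629, 15–29=2088, 30–44=16337, 45–59=12237, 60–74=6948
— Period 3 —
Births: 16337 × 0.365 = 5963
15–29: 4629 × 0.973 = 4504
30–44: 2088 × 0.968 = 2021
45–59: 16337 × 0.965 = 15765
60–74: 12237 × 0.973 = 11907
Net migration: 15–29 − 540 → 3964
Population now: 0–14=5963, 15–29=3964, 30–44=2021, 45–59=15765, 60–74=11907
— Period 4 —
Births: 2021 × 0.365 = 738
15–29: 5963 × 0.973 = 5802
30–44: 3964 × 0.968 = 3837
45–59: 2021 × 0.965 = 1950
60–74: 15765 × 0.973 = 15339
Net migration: 15–29 − 540 → 5262
Population now: 0–14=738, 15–29=5262, 30–44=3837, 45–59=1950, 60–74=15339
Dependents (band 0–14 + band 60–74) = 738 + 15339 = 16077; working-age = 11049; ratio = 16077/11049 × 100 = 145.5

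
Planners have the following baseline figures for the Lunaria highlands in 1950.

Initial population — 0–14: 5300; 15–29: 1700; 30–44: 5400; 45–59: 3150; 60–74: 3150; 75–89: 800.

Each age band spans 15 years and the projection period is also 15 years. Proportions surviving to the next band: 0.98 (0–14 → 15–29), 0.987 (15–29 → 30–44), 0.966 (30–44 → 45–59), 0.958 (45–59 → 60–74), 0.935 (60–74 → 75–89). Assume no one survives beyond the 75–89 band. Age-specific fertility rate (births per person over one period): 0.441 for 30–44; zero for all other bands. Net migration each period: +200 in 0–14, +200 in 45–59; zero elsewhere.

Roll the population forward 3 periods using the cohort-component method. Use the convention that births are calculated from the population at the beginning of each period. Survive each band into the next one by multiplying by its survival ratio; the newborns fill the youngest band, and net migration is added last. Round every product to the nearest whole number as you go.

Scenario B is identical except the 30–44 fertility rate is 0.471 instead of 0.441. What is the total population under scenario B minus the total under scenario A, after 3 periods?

359

(Groups numbered youngest = 1 to oldest = 6.)
— Period 1 —
Births: 5400 × 0.441 = 2381
Group 2: 5300 × 0.98 = 5194
Group 3: 1700 × 0.987 = 1678
Group 4: 5400 × 0.966 = 5216
Group 5: 3150 × 0.958 = 3018
Group 6: 3150 × 0.935 = 2945
Net migration: Group 1 + 200 → 2581; Group 4 + 200 → 5416
End of period: [2581, 5194, 1678, 5416, 3018, 2945]
— Period 2 —
Births: 1678 × 0.441 = 740
Group 2: 2581 × 0.98 = 2529
Group 3: 5194 × 0.987 = 5126
Group 4: 1678 × 0.966 = 1621
Group 5: 5416 × 0.958 = 5189
Group 6: 3018 × 0.935 = 2822
Net migration: Group 1 + 200 → 940; Group 4 + 200 → 1821
End of period: [940, 2529, 5126, 1821, 5189, 2822]
— Period 3 —
Births: 5126 × 0.441 = 2261
Group 2: 940 × 0.98 = 921
Group 3: 2529 × 0.987 = 2496
Group 4: 5126 × 0.966 = 4952
Group 5: 1821 × 0.958 = 1745
Group 6: 5189 × 0.935 = 4852
Net migration: Group 1 + 200 → 2461; Group 4 + 200 → 5152
End of period: [2461, 921, 2496, 5152, 1745, 4852]
Scenario A total after 3 periods: 17627
Scenario B projection —
— Period 1 —
Births: 5400 × 0.471 = 2543
Group 2: 5300 × 0.98 = 5194
Group 3: 1700 × 0.987 = 1678
Group 4: 5400 × 0.966 = 5216
Group 5: 3150 × 0.958 = 3018
Group 6: 3150 × 0.935 = 2945
Net migration: Group 1 + 200 → 2743; Group 4 + 200 → 5416
End of period: [2743, 5194, 1678, 5416, 3018, 2945]
— Period 2 —
Births: 1678 × 0.471 = 790
Group 2: 2743 × 0.98 = 2688
Group 3: 5194 × 0.987 = 5126
Group 4: 1678 × 0.966 = 1621
Group 5: 5416 × 0.958 = 5189
Group 6: 3018 × 0.935 = 2822
Net migration: Group 1 + 200 → 990; Group 4 + 200 → 1821
End of period: [990, 2688, 5126, 1821, 5189, 2822]
— Period 3 —
Births: 5126 × 0.471 = 2414
Group 2: 990 × 0.98 = 970
Group 3: 2688 × 0.987 = 2653
Group 4: 5126 × 0.966 = 4952
Group 5: 1821 × 0.958 = 1745
Group 6: 5189 × 0.935 = 4852
Net migration: Group 1 + 200 → 2614; Group 4 + 200 → 5152
End of period: [2614, 970, 2653, 5152, 1745, 4852]
Scenario B total after 3 periods: 17986
Difference B − A = 17986 − 17627 = 359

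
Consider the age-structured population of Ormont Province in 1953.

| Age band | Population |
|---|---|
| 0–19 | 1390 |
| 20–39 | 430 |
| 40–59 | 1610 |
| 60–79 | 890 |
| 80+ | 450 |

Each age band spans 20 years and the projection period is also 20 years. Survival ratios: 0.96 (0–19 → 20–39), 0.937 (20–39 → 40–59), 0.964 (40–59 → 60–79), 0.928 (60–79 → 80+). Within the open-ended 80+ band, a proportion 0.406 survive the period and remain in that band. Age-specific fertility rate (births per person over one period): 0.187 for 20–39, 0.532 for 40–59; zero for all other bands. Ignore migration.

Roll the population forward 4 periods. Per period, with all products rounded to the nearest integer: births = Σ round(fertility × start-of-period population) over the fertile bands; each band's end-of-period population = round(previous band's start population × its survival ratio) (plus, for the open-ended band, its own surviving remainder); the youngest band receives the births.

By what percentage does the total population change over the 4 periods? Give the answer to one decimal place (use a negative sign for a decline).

-13.4

Let band 1 be 0–19 through band 5 = 80+.
[period 1]
Births: 430 × 0.187 = 80, 1610 × 0.532 = 857 → total 937
Band 2: 1390 × 0.96 = 1334
Band 3: 430 × 0.937 = 403
Band 4: 1610 × 0.964 = 1552
Band 5: 890 × 0.928 + 450 × 0.406 = 826 + 183 = 1009
Population now: 0–19=937, 20–39=1334, 40–59=403, 60–79=1552, 80+=1009
[period 2]
Births: 1334 × 0.187 = 249, 403 × 0.532 = 214 → total 463
Band 2: 937 × 0.96 = 900
Band 3: 1334 × 0.937 = 1250
Band 4: 403 × 0.964 = 388
Band 5: 1552 × 0.928 + 1009 × 0.406 = 1440 + 410 = 1850
Population now: 0–19=463, 20–39=900, 40–59=1250, 60–79=388, 80+=1850
[period 3]
Births: 900 × 0.187 = 168, 1250 × 0.532 = 665 → total 833
Band 2: 463 × 0.96 = 444
Band 3: 900 × 0.937 = 843
Band 4: 1250 × 0.964 = 1205
Band 5: 388 × 0.928 + 1850 × 0.406 = 360 + 751 = 1111
Population now: 0–19=833, 20–39=444, 40–59=843, 60–79=1205, 80+=1111
[period 4]
Births: 444 × 0.187 = 83, 843 × 0.532 = 448 → total 531
Band 2: 833 × 0.96 = 800
Band 3: 444 × 0.937 = 416
Band 4: 843 × 0.964 = 813
Band 5: 1205 × 0.928 + 1111 × 0.406 = 1118 + 451 = 1569
Population now: 0–19=531, 20–39=800, 40–59=416, 60–79=813, 80+=1569
Total: 4770 → 4129; change = -641; percentage change = -13.4%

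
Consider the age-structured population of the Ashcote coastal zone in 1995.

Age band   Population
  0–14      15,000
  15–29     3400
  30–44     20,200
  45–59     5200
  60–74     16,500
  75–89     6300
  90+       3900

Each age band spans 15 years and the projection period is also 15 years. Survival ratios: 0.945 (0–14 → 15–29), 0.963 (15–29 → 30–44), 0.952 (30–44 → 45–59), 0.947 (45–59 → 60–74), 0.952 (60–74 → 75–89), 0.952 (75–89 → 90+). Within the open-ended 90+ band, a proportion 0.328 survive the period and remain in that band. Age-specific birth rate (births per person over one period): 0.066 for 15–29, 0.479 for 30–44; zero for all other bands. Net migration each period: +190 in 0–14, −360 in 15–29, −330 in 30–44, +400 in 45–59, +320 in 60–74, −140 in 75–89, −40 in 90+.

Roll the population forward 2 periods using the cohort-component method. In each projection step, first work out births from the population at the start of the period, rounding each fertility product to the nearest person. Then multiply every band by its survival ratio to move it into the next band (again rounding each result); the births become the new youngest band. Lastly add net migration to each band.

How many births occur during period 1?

— Period 1 —
Births: 3400 × 0.066 = 224  |  20200 × 0.479 = 9676 → 9900
15–29: 15000 × 0.945 = 14175
30–44: 3400 × 0.963 = 3274
45–59: 20200 × 0.952 = 19230
60–74: 5200 × 0.947 = 4924
75–89: 16500 × 0.952 = 15708
90+: 6300 × 0.952 + 3900 × 0.328 = 5998 + 1279 = 7277
Net migration: 0–14 + 190 → 10090; 15–29 − 360 → 13815; 30–44 − 330 → 2944; 45–59 + 400 → 19630; 60–74 + 320 → 5244; 75–89 − 140 → 15568; 90+ − 40 → 7237
Population now: 0–14=10090, 15–29=13815, 30–44=2944, 45–59=19630, 60–74=5244, 75–89=15568, 90+=7237

9900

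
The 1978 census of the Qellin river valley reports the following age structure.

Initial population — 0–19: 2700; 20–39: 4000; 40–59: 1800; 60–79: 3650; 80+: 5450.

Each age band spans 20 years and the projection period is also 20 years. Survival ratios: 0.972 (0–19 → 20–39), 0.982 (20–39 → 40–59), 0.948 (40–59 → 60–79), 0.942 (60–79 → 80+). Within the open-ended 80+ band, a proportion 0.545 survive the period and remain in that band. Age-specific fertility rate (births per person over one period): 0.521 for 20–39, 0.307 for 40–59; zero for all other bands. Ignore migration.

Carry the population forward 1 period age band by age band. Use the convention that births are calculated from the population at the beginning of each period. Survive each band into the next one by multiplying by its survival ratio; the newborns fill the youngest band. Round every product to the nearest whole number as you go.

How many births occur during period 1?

2637

Call the bands 1 to 5, youngest first.
Period 1.
Births: 4000 * 0.521 = 2084, 1800 * 0.307 = 553 → total 2637
Band 2: 2700 * 0.972 = 2624
Band 3: 4000 * 0.982 = 3928
Band 4: 1800 * 0.948 = 1706
Band 5: 3650 * 0.942 + 5450 * 0.545 = 3438 + 2970 = 6408
Population now: 0–19=2637, 20–39=2624, 40–59=3928, 60–79=1706, 80+=6408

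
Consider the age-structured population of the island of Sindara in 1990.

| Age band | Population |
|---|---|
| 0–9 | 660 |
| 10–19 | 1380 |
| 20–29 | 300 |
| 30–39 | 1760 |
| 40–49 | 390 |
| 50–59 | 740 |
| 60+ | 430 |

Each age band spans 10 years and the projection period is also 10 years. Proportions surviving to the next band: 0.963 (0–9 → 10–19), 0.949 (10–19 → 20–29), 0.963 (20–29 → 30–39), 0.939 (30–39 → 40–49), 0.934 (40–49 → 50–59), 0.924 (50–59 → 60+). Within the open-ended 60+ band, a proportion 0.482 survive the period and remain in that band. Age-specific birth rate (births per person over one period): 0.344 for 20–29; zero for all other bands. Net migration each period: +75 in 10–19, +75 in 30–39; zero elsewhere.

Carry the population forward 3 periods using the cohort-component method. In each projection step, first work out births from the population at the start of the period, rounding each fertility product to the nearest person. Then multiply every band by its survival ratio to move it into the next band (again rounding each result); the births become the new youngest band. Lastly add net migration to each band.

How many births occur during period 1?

103

Call the bands 1 to 7, youngest first.
— Period 1 —
Births: 300 * 0.344 = 103
Band 2: 660 * 0.963 = 636
Band 3: 1380 * 0.949 = 1310
Band 4: 300 * 0.963 = 289
Band 5: 1760 * 0.939 = 1653
Band 6: 390 * 0.934 = 364
Band 7: 740 * 0.924 + 430 * 0.482 = 684 + 207 = 891
Net migration: Band 2 + 75 → 711; Band 4 + 75 → 364
End of period: [103, 711, 1310, 364, 1653, 364, 891]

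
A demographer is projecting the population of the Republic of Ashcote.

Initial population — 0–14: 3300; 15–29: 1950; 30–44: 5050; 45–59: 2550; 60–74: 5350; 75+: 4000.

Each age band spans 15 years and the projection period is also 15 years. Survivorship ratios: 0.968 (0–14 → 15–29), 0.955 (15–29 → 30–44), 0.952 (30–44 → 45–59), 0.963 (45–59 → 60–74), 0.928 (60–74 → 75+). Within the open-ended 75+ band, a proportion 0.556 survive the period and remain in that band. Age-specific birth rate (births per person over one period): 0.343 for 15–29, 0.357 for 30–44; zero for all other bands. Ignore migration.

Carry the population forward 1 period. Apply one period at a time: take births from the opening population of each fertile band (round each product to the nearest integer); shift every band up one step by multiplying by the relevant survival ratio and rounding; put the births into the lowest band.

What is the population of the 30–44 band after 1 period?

Numbering the groups 1..6 from youngest to oldest:
Period 1.
Births: 1950 * 0.343 = 669  |  5050 * 0.357 = 1803 → 2472
Group 2: 3300 * 0.968 = 3194
Group 3: 1950 * 0.955 = 1862
Group 4: 5050 * 0.952 = 4808
Group 5: 2550 * 0.963 = 2456
Group 6: 5350 * 0.928 + 4000 * 0.556 = 4965 + 2224 = 7189
→ [2472, 3194, 1862, 4808, 2456, 7189]

1862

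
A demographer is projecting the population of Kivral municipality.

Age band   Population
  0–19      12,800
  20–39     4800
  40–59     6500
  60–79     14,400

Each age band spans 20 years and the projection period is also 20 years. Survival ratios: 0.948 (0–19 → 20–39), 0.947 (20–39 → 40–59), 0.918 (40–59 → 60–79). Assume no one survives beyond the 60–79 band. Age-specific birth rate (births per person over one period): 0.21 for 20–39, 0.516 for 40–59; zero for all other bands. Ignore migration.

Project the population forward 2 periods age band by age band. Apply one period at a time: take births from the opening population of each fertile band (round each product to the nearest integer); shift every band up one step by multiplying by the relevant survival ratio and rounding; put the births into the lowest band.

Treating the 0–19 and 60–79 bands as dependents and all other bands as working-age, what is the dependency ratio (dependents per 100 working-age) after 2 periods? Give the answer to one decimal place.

Call the bands 1 to 4, youngest first.
— Period 1 —
Births: 4800 × 0.21 = 1008 ; 6500 × 0.516 = 3354 ⇒ total 4362
Band 2: 12800 × 0.948 = 12134
Band 3: 4800 × 0.947 = 4546
Band 4: 6500 × 0.918 = 5967
Population now: 0–19=4362, 20–39=12134, 40–59=4546, 60–79=5967
— Period 2 —
Births: 12134 × 0.21 = 2548 ; 4546 × 0.516 = 2346 ⇒ total 4894
Band 2: 4362 × 0.948 = 4135
Band 3: 12134 × 0.947 = 11491
Band 4: 4546 × 0.918 = 4173
Population now: 0–19=4894, 20–39=4135, 40–59=11491, 60–79=4173
Dependents (band 0–19 + band 60–79) = 4894 + 4173 = 9067; working-age = 15626; ratio = 9067/15626 × 100 = 58.0

58.0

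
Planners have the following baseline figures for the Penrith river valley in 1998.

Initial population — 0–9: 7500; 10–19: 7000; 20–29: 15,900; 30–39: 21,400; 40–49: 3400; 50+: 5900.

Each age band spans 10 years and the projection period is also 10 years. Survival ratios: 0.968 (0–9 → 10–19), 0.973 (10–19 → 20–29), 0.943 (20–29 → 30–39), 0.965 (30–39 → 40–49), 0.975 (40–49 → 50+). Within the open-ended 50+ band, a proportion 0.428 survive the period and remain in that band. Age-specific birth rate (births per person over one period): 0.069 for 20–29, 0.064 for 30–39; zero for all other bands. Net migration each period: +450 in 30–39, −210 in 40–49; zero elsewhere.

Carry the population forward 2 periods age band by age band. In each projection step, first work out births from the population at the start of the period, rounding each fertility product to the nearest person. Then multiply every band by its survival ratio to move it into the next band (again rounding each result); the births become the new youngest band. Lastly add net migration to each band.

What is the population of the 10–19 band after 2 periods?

2388

Call the bands 1 to 6, youngest first.
Period 1:
Births: 15900 × 0.069 = 1097, 21400 × 0.064 = 1370 ⇒ total 2467
Band 2: 7500 × 0.968 = 7260
Band 3: 7000 × 0.973 = 6811
Band 4: 15900 × 0.943 = 14994
Band 5: 21400 × 0.965 = 20651
Band 6: 3400 × 0.975 + 5900 × 0.428 = 3315 + 2525 = 5840
Net migration: Band 4 + 450 → 15444; Band 5 − 210 → 20441
→ [2467, 7260, 6811, 15444, 20441, 5840]
Period 2:
Births: 6811 × 0.069 = 470, 15444 × 0.064 = 988 ⇒ total 1458
Band 2: 2467 × 0.968 = 2388
Band 3: 7260 × 0.973 = 7064
Band 4: 6811 × 0.943 = 6423
Band 5: 15444 × 0.965 = 14903
Band 6: 20441 × 0.975 + 5840 × 0.428 = 19930 + 2500 = 22430
Net migration: Band 4 + 450 → 6873; Band 5 − 210 → 14693
→ [1458, 2388, 7064, 6873, 14693, 22430]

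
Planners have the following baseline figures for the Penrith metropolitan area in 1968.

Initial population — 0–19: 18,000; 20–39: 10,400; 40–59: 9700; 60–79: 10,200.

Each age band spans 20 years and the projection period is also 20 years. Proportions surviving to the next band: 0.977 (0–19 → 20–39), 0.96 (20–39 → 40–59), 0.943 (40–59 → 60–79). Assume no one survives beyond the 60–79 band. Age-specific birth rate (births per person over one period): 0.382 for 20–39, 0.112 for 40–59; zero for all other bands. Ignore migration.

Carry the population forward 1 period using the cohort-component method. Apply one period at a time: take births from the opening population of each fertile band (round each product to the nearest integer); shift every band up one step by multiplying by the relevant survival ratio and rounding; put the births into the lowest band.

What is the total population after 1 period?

41776

Let band 1 be 0–19 through band 4 = 60–79.
[period 1]
Births: 10400 * 0.382 = 3973 ; 9700 * 0.112 = 1086 → total 5059
Band 2: 18000 * 0.977 = 17586
Band 3: 10400 * 0.96 = 9984
Band 4: 9700 * 0.943 = 9147
Giving 5059 / 17586 / 9984 / 9147.
Total after period 1: 5059 + 17586 + 9984 + 9147 = 41776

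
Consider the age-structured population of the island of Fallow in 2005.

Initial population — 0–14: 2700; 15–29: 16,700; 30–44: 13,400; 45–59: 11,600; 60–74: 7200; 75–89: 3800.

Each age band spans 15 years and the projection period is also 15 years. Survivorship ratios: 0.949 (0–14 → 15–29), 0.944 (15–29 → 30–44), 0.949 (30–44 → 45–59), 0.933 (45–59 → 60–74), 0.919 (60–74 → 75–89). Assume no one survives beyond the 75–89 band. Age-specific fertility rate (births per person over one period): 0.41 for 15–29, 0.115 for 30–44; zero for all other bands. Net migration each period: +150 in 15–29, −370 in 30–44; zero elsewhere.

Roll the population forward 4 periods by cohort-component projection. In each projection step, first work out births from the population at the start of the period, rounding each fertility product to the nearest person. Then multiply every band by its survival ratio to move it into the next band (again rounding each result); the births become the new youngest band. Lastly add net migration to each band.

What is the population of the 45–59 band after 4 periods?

6914

Period 1:
Births: 16700 × 0.41 = 6847, 13400 × 0.115 = 1541 ⇒ total 8388
15–29: 2700 × 0.949 = 2562
30–44: 16700 × 0.944 = 15765
45–59: 13400 × 0.949 = 12717
60–74: 11600 × 0.933 = 10823
75–89: 7200 × 0.919 = 6617
Net migration: 15–29 + 150 → 2712; 30–44 − 370 → 15395
End of period: [8388, 2712, 15395, 12717, 10823, 6617]
Period 2:
Births: 2712 × 0.41 = 1112, 15395 × 0.115 = 1770 ⇒ total 2882
15–29: 8388 × 0.949 = 7960
30–44: 2712 × 0.944 = 2560
45–59: 15395 × 0.949 = 14610
60–74: 12717 × 0.933 = 11865
75–89: 10823 × 0.919 = 9946
Net migration: 15–29 + 150 → 8110; 30–44 − 370 → 2190
End of period: [2882, 8110, 2190, 14610, 11865, 9946]
Period 3:
Births: 8110 × 0.41 = 3325, 2190 × 0.115 = 252 ⇒ total 3577
15–29: 2882 × 0.949 = 2735
30–44: 8110 × 0.944 = 7656
45–59: 2190 × 0.949 = 2078
60–74: 14610 × 0.933 = 13631
75–89: 11865 × 0.919 = 10904
Net migration: 15–29 + 150 → 2885; 30–44 − 370 → 7286
End of period: [3577, 2885, 7286, 2078, 13631, 10904]
Period 4:
Births: 2885 × 0.41 = 1183, 7286 × 0.115 = 838 ⇒ total 2021
15–29: 3577 × 0.949 = 3395
30–44: 2885 × 0.944 = 2723
45–59: 7286 × 0.949 = 6914
60–74: 2078 × 0.933 = 1939
75–89: 13631 × 0.919 = 12527
Net migration: 15–29 + 150 → 3545; 30–44 − 370 → 2353
End of period: [2021, 3545, 2353, 6914, 1939, 12527]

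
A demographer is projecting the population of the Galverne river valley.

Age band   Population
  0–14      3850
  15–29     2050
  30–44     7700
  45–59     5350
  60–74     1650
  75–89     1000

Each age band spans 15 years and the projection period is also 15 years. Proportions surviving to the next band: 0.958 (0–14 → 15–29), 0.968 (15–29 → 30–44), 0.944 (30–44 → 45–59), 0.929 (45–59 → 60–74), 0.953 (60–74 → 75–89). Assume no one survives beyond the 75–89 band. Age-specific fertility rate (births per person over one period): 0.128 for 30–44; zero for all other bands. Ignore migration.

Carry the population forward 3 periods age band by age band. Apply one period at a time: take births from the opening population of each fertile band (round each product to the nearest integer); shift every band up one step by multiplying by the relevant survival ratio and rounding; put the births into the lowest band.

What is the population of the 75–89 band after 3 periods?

6436

Period 1.
Births: 7700 * 0.128 = 986
15–29: 3850 * 0.958 = 3688
30–44: 2050 * 0.968 = 1984
45–59: 7700 * 0.944 = 7269
60–74: 5350 * 0.929 = 4970
75–89: 1650 * 0.953 = 1572
→ [986, 3688, 1984, 7269, 4970, 1572]
Period 2.
Births: 1984 * 0.128 = 254
15–29: 986 * 0.958 = 945
30–44: 3688 * 0.968 = 3570
45–59: 1984 * 0.944 = 1873
60–74: 7269 * 0.929 = 6753
75–89: 4970 * 0.953 = 4736
→ [254, 945, 3570, 1873, 6753, 4736]
Period 3.
Births: 3570 * 0.128 = 457
15–29: 254 * 0.958 = 243
30–44: 945 * 0.968 = 915
45–59: 3570 * 0.944 = 3370
60–74: 1873 * 0.929 = 1740
75–89: 6753 * 0.953 = 6436
→ [457, 243, 915, 3370, 1740, 6436]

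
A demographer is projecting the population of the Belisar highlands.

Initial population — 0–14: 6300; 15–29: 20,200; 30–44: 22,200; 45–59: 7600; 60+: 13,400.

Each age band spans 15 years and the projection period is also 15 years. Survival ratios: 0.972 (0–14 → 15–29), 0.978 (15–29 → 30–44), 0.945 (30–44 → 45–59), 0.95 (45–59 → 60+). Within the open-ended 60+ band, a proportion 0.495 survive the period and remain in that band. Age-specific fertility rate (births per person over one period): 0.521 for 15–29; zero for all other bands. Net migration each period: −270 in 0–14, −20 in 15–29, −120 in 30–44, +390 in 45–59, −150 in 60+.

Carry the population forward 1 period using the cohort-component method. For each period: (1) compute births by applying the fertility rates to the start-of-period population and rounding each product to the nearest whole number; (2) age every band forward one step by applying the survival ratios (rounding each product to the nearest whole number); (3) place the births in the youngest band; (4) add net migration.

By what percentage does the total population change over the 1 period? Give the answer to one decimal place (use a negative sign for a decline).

2.0

— Period 1 —
Births: 20200 × 0.521 = 10524
15–29: 6300 × 0.972 = 6124
30–44: 20200 × 0.978 = 19756
45–59: 22200 × 0.945 = 20979
60+: 7600 × 0.95 + 13400 × 0.495 = 7220 + 6633 = 13853
Net migration: 0–14 − 270 → 10254; 15–29 − 20 → 6104; 30–44 − 120 → 19636; 45–59 + 390 → 21369; 60+ − 150 → 13703
Giving 10254 / 6104 / 19636 / 21369 / 13703.
Total: 69700 → 71066; change = 1366; percentage change = 2.0%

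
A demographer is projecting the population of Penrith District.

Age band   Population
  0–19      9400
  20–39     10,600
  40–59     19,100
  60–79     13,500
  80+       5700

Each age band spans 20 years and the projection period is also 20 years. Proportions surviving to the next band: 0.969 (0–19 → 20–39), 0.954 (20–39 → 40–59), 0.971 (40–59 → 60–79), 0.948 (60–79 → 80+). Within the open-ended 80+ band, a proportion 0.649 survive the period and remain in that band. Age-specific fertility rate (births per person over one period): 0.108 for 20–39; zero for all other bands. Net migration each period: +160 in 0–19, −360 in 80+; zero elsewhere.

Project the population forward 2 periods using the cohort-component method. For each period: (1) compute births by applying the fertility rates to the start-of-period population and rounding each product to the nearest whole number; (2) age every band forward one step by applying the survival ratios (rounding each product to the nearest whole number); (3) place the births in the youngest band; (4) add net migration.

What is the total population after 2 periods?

— Period 1 —
Births: 10600 × 0.108 = 1145
20–39: 9400 × 0.969 = 9109
40–59: 10600 × 0.954 = 10112
60–79: 19100 × 0.971 = 18546
80+: 13500 × 0.948 + 5700 × 0.649 = 12798 + 3699 = 16497
Net migration: 0–19 + 160 → 1305; 80+ − 360 → 16137
Population now: 0–19=1305, 20–39=9109, 40–59=10112, 60–79=18546, 80+=16137
— Period 2 —
Births: 9109 × 0.108 = 984
20–39: 1305 × 0.969 = 1265
40–59: 9109 × 0.954 = 8690
60–79: 10112 × 0.971 = 9819
80+: 18546 × 0.948 + 16137 × 0.649 = 17582 + 10473 = 28055
Net migration: 0–19 + 160 → 1144; 80+ − 360 → 27695
Population now: 0–19=1144, 20–39=1265, 40–59=8690, 60–79=9819, 80+=27695
Total after period 2: 1144 + 1265 + 8690 + 9819 + 27695 = 48613

48613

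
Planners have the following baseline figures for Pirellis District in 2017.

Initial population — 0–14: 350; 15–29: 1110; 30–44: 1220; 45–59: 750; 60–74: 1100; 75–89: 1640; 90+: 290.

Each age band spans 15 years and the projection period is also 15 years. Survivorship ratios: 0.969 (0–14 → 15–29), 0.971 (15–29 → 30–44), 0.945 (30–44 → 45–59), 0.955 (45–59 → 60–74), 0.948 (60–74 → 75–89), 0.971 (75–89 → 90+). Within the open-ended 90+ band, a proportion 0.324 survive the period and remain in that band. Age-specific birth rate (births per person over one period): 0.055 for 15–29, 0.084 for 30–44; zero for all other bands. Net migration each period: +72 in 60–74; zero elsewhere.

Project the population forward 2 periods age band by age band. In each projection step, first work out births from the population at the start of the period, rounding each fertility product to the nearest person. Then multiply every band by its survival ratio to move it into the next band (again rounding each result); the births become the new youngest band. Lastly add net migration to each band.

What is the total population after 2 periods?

5095

[period 1]
Births: 1110 * 0.055 = 61  |  1220 * 0.084 = 102 ⇒ total 163
15–29: 350 * 0.969 = 339
30–44: 1110 * 0.971 = 1078
45–59: 1220 * 0.945 = 1153
60–74: 750 * 0.955 = 716
75–89: 1100 * 0.948 = 1043
90+: 1640 * 0.971 + 290 * 0.324 = 1592 + 94 = 1686
Net migration: 60–74 + 72 → 788
Giving 163 / 339 / 1078 / 1153 / 788 / 1043 / 1686.
[period 2]
Births: 339 * 0.055 = 19  |  1078 * 0.084 = 91 ⇒ total 110
15–29: 163 * 0.969 = 158
30–44: 339 * 0.971 = 329
45–59: 1078 * 0.945 = 1019
60–74: 1153 * 0.955 = 1101
75–89: 788 * 0.948 = 747
90+: 1043 * 0.971 + 1686 * 0.324 = 1013 + 546 = 1559
Net migration: 60–74 + 72 → 1173
Giving 110 / 158 / 329 / 1019 / 1173 / 747 / 1559.
Total after period 2: 110 + 158 + 329 + 1019 + 1173 + 747 + 1559 = 5095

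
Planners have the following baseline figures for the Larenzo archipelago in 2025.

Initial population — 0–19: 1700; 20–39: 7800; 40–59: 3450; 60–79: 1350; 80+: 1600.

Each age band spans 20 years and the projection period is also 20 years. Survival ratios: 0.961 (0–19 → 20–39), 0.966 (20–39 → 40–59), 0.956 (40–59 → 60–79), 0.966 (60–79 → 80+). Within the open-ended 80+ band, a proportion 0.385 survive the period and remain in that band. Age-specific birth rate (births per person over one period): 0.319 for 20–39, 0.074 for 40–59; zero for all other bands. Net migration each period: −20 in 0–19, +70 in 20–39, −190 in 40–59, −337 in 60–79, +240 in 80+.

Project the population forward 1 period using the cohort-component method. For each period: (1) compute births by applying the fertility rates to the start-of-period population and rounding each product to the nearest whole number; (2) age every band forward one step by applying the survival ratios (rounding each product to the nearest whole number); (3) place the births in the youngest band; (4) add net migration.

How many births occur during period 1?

2743

Period 1:
Births: 7800 × 0.319 = 2488, 3450 × 0.074 = 255 → 2743
20–39: 1700 × 0.961 = 1634
40–59: 7800 × 0.966 = 7535
60–79: 3450 × 0.956 = 3298
80+: 1350 × 0.966 + 1600 × 0.385 = 1304 + 616 = 1920
Net migration: 0–19 − 20 → 2723; 20–39 + 70 → 1704; 40–59 − 190 → 7345; 60–79 − 337 → 2961; 80+ + 240 → 2160
→ [2723, 1704, 7345, 2961, 2160]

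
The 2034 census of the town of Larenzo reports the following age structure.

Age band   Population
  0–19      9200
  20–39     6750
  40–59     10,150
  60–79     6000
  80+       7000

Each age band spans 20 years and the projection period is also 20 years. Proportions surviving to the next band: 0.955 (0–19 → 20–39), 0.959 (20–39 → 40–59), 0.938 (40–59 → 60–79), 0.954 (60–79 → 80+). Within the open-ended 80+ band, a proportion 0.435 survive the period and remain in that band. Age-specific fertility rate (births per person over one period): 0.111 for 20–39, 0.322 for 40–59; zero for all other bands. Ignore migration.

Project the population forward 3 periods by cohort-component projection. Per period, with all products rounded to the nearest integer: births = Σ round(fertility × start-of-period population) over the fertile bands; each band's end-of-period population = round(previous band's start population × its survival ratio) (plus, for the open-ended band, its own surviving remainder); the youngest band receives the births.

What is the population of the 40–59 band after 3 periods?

After projecting period 1:
Births: 6750 × 0.111 = 749, 10150 × 0.322 = 3268 ⇒ total 4017
20–39: 9200 × 0.955 = 8786
40–59: 6750 × 0.959 = 6473
60–79: 10150 × 0.938 = 9521
80+: 6000 × 0.954 + 7000 × 0.435 = 5724 + 3045 = 8769
Giving 4017 / 8786 / 6473 / 9521 / 8769.
After projecting period 2:
Births: 8786 × 0.111 = 975, 6473 × 0.322 = 2084 ⇒ total 3059
20–39: 4017 × 0.955 = 3836
40–59: 8786 × 0.959 = 8426
60–79: 6473 × 0.938 = 6072
80+: 9521 × 0.954 + 8769 × 0.435 = 9083 + 3815 = 12898
Giving 3059 / 3836 / 8426 / 6072 / 12898.
After projecting period 3:
Births: 3836 × 0.111 = 426, 8426 × 0.322 = 2713 ⇒ total 3139
20–39: 3059 × 0.955 = 2921
40–59: 3836 × 0.959 = 3679
60–79: 8426 × 0.938 = 7904
80+: 6072 × 0.954 + 12898 × 0.435 = 5793 + 5611 = 11404
Giving 3139 / 2921 / 3679 / 7904 / 11404.

3679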